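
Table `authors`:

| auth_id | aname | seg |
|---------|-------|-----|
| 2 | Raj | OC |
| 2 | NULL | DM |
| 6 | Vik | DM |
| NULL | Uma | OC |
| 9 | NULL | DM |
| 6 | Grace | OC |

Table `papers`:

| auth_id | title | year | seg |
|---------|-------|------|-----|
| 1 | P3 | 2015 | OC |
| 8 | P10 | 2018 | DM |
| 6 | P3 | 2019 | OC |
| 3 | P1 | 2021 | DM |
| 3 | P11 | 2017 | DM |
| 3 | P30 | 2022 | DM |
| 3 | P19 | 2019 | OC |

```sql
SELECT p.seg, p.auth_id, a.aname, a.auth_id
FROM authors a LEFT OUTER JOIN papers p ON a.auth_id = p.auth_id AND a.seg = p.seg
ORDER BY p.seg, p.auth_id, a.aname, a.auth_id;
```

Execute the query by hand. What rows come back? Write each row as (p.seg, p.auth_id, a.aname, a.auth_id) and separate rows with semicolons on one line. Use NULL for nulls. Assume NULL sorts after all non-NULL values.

(OC, 6, Grace, 6); (NULL, NULL, Raj, 2); (NULL, NULL, Uma, NULL); (NULL, NULL, Vik, 6); (NULL, NULL, NULL, 2); (NULL, NULL, NULL, 9)

LEFT JOIN keeps every row from `authors`; unmatched rows get NULL for `papers`'s columns.
Matching on a.auth_id = p.auth_id AND a.seg = p.seg. A NULL in a compared column never satisfies the condition.
Matched pairs: 1; unmatched a rows kept: 5.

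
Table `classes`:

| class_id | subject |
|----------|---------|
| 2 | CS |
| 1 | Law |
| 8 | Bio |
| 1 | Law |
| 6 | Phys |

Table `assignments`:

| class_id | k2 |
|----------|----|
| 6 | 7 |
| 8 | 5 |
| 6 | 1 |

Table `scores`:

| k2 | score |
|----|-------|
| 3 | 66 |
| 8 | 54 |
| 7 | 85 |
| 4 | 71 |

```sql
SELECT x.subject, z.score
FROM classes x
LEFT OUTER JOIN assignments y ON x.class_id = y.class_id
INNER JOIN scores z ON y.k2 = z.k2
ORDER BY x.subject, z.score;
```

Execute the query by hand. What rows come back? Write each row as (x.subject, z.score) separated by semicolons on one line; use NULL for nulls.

(Phys, 85)

Evaluate left to right. First `classes x LEFT JOIN assignments y` on class_id: 6 row(s).
Then INNER JOIN `scores z` on k2: keep only rows whose y.k2 appears in z.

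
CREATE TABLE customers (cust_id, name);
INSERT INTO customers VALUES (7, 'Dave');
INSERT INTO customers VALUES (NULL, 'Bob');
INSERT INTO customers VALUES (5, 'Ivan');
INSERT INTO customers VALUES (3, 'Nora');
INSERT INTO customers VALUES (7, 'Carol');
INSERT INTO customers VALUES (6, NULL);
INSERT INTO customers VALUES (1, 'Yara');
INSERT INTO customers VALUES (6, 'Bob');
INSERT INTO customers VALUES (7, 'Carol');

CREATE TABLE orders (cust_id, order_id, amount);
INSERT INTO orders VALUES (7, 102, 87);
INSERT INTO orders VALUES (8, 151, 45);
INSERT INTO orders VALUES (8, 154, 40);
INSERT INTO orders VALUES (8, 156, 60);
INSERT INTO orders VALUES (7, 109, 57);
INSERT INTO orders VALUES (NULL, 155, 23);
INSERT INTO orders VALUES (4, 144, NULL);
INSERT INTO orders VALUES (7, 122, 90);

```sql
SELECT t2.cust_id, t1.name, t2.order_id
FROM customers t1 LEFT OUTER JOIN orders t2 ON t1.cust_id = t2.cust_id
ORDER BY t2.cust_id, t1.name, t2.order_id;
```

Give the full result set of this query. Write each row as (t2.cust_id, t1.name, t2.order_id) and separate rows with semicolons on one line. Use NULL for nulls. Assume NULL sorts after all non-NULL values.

(7, Carol, 102); (7, Carol, 102); (7, Carol, 109); (7, Carol, 109); (7, Carol, 122); (7, Carol, 122); (7, Dave, 102); (7, Dave, 109); (7, Dave, 122); (NULL, Bob, NULL); (NULL, Bob, NULL); (NULL, Ivan, NULL); (NULL, Nora, NULL); (NULL, Yara, NULL); (NULL, NULL, NULL)

LEFT JOIN keeps every row from `customers`; unmatched rows get NULL for `orders`'s columns.
Matching on t1.cust_id = t2.cust_id. A NULL in a compared column never satisfies the condition.
- cust_id=7: 3 matching t2 row(s), so 3 row(s) emitted.
- cust_id=NULL: no t2 row matches, row kept with t2 columns NULL.
- cust_id=5: no t2 row matches, row kept with t2 columns NULL.
- cust_id=3: no t2 row matches, row kept with t2 columns NULL.
- cust_id=7: 3 matching t2 row(s), so 3 row(s) emitted.
- cust_id=6: no t2 row matches, row kept with t2 columns NULL.
- cust_id=1: no t2 row matches, row kept with t2 columns NULL.
- cust_id=6: no t2 row matches, row kept with t2 columns NULL.
- cust_id=7: 3 matching t2 row(s), so 3 row(s) emitted.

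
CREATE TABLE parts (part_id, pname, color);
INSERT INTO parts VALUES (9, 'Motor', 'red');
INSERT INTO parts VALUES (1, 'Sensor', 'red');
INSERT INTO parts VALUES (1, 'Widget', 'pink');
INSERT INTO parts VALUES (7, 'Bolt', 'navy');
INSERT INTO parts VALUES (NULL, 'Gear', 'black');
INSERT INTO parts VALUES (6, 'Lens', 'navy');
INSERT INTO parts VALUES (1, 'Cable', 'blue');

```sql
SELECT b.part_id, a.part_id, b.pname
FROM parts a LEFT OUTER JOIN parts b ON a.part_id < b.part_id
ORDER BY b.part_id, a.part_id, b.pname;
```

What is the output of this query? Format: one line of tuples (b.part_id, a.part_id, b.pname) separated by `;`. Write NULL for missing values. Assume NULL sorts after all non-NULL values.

LEFT JOIN keeps every row from `parts a`; unmatched rows get NULL for `parts b`'s columns.
Matching on a.part_id < b.part_id. A NULL in a compared column never satisfies the condition.
Matched pairs: 12; unmatched a rows kept: 2.

(6, 1, Lens); (6, 1, Lens); (6, 1, Lens); (7, 1, Bolt); (7, 1, Bolt); (7, 1, Bolt); (7, 6, Bolt); (9, 1, Motor); (9, 1, Motor); (9, 1, Motor); (9, 6, Motor); (9, 7, Motor); (NULL, 9, NULL); (NULL, NULL, NULL)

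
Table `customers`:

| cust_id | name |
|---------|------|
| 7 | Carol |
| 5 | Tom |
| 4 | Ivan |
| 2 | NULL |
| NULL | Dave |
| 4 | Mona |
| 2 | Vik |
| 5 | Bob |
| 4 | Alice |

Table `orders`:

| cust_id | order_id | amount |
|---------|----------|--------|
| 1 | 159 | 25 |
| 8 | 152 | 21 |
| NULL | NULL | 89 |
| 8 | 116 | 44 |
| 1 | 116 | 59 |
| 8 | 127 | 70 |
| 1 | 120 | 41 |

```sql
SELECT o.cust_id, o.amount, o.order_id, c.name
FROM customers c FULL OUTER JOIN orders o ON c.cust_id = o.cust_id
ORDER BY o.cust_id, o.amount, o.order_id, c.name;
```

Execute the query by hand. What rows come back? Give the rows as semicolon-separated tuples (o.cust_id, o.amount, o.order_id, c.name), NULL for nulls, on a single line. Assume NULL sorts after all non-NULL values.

(1, 25, 159, NULL); (1, 41, 120, NULL); (1, 59, 116, NULL); (8, 21, 152, NULL); (8, 44, 116, NULL); (8, 70, 127, NULL); (NULL, 89, NULL, NULL); (NULL, NULL, NULL, Alice); (NULL, NULL, NULL, Bob); (NULL, NULL, NULL, Carol); (NULL, NULL, NULL, Dave); (NULL, NULL, NULL, Ivan); (NULL, NULL, NULL, Mona); (NULL, NULL, NULL, Tom); (NULL, NULL, NULL, Vik); (NULL, NULL, NULL, NULL)

FULL OUTER JOIN keeps every row from both sides; unmatched rows get NULL for the other side's columns.
Matching on c.cust_id = o.cust_id. A NULL in a compared column never satisfies the condition.
- c row (cust_id=7): no match → kept, o columns NULL.
- c row (cust_id=5): no match → kept, o columns NULL.
- c row (cust_id=4): no match → kept, o columns NULL.
- c row (cust_id=2): no match → kept, o columns NULL.
- c row (cust_id=NULL): no match → kept, o columns NULL.
- c row (cust_id=4): no match → kept, o columns NULL.
- c row (cust_id=2): no match → kept, o columns NULL.
- c row (cust_id=5): no match → kept, o columns NULL.
- c row (cust_id=4): no match → kept, o columns NULL.
- plus 7 unmatched o row(s), each kept with NULL c columns.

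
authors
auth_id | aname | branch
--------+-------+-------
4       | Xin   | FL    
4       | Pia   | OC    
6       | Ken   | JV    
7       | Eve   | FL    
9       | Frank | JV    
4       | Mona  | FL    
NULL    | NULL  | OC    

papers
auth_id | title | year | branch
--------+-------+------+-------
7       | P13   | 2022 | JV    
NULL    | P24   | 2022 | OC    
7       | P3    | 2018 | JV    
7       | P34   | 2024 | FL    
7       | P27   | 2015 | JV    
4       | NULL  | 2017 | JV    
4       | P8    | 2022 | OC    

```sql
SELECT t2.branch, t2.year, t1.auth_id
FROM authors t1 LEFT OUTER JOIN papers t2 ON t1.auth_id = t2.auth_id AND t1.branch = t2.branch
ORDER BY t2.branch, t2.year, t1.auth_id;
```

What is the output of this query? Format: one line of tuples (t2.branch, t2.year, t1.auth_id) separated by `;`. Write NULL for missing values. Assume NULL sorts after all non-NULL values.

(FL, 2024, 7); (OC, 2022, 4); (NULL, NULL, 4); (NULL, NULL, 4); (NULL, NULL, 6); (NULL, NULL, 9); (NULL, NULL, NULL)

LEFT JOIN keeps every row from `authors`; unmatched rows get NULL for `papers`'s columns.
Matching on t1.auth_id = t2.auth_id AND t1.branch = t2.branch. A NULL in a compared column never satisfies the condition.
- t1 row (auth_id=4, branch=FL): no match → kept, t2 columns NULL.
- t1 row (auth_id=4, branch=OC): matches 1 t2 row(s) → 1 output row(s).
- t1 row (auth_id=6, branch=JV): no match → kept, t2 columns NULL.
- t1 row (auth_id=7, branch=FL): matches 1 t2 row(s) → 1 output row(s).
- t1 row (auth_id=9, branch=JV): no match → kept, t2 columns NULL.
- t1 row (auth_id=4, branch=FL): no match → kept, t2 columns NULL.
- t1 row (auth_id=NULL, branch=OC): no match → kept, t2 columns NULL.
After projecting and ordering:
t2.branch | t2.year | t1.auth_id
FL | 2024 | 7
OC | 2022 | 4
NULL | NULL | 4
NULL | NULL | 4
NULL | NULL | 6
NULL | NULL | 9
NULL | NULL | NULL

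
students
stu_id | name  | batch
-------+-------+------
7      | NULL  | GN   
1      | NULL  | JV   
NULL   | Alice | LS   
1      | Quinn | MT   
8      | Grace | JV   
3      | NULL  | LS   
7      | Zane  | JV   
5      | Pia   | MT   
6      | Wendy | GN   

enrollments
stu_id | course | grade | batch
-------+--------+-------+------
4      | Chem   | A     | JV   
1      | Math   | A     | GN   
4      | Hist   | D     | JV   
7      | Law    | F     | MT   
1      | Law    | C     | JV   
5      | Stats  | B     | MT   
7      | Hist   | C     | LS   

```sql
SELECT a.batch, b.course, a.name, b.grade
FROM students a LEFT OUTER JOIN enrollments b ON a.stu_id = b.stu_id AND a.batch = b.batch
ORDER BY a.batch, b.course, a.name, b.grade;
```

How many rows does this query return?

9

LEFT JOIN keeps every row from `students`; unmatched rows get NULL for `enrollments`'s columns.
Matching on a.stu_id = b.stu_id AND a.batch = b.batch. A NULL in a compared column never satisfies the condition.
- stu_id=7, batch=GN: no b row matches, row kept with b columns NULL.
- stu_id=1, batch=JV: 1 matching b row(s), so 1 row(s) emitted.
- stu_id=NULL, batch=LS: no b row matches, row kept with b columns NULL.
- stu_id=1, batch=MT: no b row matches, row kept with b columns NULL.
- stu_id=8, batch=JV: no b row matches, row kept with b columns NULL.
- stu_id=3, batch=LS: no b row matches, row kept with b columns NULL.
- stu_id=7, batch=JV: no b row matches, row kept with b columns NULL.
- stu_id=5, batch=MT: 1 matching b row(s), so 1 row(s) emitted.
- stu_id=6, batch=GN: no b row matches, row kept with b columns NULL.
Total: 2 matched + 7 padded = 9 rows.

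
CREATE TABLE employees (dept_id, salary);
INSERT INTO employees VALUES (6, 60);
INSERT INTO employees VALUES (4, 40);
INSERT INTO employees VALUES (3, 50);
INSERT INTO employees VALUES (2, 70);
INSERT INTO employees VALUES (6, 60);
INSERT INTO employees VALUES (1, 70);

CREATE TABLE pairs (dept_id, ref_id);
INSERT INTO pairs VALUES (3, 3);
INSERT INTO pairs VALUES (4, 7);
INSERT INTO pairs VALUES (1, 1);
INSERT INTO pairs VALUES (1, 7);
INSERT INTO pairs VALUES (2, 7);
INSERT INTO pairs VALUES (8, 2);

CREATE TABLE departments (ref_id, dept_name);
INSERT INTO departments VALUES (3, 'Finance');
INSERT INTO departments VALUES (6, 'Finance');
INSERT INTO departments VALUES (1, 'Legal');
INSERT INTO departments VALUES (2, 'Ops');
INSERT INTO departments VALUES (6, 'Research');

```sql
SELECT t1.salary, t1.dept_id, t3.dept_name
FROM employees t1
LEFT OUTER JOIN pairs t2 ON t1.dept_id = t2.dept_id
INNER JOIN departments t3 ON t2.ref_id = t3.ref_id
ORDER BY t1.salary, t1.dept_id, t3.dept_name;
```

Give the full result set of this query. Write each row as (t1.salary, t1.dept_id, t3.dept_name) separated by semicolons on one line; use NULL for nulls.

(50, 3, Finance); (70, 1, Legal)

Step 1 — t1 LEFT JOIN t2 on dept_id → 7 row(s).
Then INNER JOIN `departments t3` on ref_id: keep only rows whose t2.ref_id appears in t3.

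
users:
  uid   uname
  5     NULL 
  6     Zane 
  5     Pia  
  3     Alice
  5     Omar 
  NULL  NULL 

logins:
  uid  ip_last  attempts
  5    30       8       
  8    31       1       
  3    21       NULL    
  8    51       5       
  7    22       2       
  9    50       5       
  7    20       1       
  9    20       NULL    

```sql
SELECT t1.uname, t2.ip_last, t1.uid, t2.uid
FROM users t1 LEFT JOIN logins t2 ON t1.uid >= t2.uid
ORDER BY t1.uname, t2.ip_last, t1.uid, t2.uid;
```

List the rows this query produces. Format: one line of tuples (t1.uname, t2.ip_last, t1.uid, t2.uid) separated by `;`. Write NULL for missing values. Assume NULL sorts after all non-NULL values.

(Alice, 21, 3, 3); (Omar, 21, 5, 3); (Omar, 30, 5, 5); (Pia, 21, 5, 3); (Pia, 30, 5, 5); (Zane, 21, 6, 3); (Zane, 30, 6, 5); (NULL, 21, 5, 3); (NULL, 30, 5, 5); (NULL, NULL, NULL, NULL)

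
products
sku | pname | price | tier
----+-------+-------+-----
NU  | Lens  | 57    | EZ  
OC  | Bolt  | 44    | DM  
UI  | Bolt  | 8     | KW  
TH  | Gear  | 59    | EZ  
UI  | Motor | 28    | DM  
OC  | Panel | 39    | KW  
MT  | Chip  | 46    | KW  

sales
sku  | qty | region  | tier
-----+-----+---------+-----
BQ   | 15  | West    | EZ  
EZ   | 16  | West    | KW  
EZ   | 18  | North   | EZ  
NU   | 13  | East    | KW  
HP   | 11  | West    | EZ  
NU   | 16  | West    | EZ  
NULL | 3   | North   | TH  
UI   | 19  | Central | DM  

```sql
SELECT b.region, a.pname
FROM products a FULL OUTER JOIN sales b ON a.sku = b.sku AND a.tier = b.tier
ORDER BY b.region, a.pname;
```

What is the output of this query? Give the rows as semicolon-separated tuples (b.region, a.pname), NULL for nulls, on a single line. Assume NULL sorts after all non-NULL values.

FULL OUTER JOIN keeps every row from both sides; unmatched rows get NULL for the other side's columns.
Matching on a.sku = b.sku AND a.tier = b.tier. A NULL in a compared column never satisfies the condition.
Matched pairs: 2; unmatched a rows kept: 5; unmatched b rows kept: 6.

(Central, Motor); (East, NULL); (North, NULL); (North, NULL); (West, Lens); (West, NULL); (West, NULL); (West, NULL); (NULL, Bolt); (NULL, Bolt); (NULL, Chip); (NULL, Gear); (NULL, Panel)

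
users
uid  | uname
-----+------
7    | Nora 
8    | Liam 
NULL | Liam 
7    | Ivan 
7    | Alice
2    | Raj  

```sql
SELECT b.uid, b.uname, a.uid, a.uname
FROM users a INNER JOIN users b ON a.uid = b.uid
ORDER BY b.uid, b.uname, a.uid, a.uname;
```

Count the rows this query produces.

11

INNER JOIN keeps only pairs where the ON condition holds.
Matching on a.uid = b.uid. A NULL in a compared column never satisfies the condition.
- uid=7: 3 matching b row(s), so 3 row(s) emitted.
- uid=8: 1 matching b row(s), so 1 row(s) emitted.
- uid=NULL: no matching b row, dropped.
- uid=7: 3 matching b row(s), so 3 row(s) emitted.
- uid=7: 3 matching b row(s), so 3 row(s) emitted.
- uid=2: 1 matching b row(s), so 1 row(s) emitted.
Total: 11 rows.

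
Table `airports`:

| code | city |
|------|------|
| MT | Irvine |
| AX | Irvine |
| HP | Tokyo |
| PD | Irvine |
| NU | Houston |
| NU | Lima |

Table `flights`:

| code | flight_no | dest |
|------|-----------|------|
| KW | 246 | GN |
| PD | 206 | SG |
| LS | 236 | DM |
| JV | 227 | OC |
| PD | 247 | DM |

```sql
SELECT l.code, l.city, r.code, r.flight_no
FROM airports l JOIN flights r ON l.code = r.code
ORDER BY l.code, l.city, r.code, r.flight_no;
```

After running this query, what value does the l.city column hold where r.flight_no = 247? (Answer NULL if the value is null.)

Irvine

INNER JOIN keeps only pairs where the ON condition holds.
Matching on l.code = r.code.
- l row (code=MT): no match → dropped.
- l row (code=AX): no match → dropped.
- l row (code=HP): no match → dropped.
- l row (code=PD): matches 2 r row(s) → 2 output row(s).
- l row (code=NU): no match → dropped.
- l row (code=NU): no match → dropped.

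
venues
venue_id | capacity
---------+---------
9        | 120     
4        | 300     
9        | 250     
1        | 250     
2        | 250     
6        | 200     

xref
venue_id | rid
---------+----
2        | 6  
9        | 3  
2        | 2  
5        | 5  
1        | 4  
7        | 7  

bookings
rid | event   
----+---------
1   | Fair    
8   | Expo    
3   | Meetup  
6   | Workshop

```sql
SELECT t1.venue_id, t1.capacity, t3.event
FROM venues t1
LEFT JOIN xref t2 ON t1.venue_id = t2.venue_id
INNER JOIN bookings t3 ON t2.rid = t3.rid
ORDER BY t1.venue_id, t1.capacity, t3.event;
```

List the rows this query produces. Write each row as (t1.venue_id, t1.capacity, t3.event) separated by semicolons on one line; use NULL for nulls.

(2, 250, Workshop); (9, 120, Meetup); (9, 250, Meetup)

Step 1 — t1 LEFT JOIN t2 on venue_id → 7 row(s).
Then INNER JOIN `bookings t3` on rid: keep only rows whose t2.rid appears in t3.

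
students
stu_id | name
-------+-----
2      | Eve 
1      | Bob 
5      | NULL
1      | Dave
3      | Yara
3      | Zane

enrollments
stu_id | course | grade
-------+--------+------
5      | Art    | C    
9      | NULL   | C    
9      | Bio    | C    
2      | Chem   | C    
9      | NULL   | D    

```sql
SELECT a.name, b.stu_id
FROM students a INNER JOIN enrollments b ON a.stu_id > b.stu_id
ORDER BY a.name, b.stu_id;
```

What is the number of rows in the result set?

3

INNER JOIN keeps only pairs where the ON condition holds.
Matching on a.stu_id > b.stu_id.
Matched pairs: 3.
Total: 3 rows.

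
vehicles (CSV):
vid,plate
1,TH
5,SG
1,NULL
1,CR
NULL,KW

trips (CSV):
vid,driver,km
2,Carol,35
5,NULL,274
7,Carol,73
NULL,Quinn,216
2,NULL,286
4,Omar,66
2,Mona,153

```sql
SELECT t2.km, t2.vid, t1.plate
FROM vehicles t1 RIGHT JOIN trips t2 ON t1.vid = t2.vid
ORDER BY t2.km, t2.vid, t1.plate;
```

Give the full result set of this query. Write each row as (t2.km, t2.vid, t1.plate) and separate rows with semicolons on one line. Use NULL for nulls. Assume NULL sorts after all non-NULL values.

RIGHT JOIN keeps every row from `trips`; unmatched rows get NULL for `vehicles`'s columns.
Matching on t1.vid = t2.vid. A NULL in a compared column never satisfies the condition.
Matched pairs: 1; unmatched t2 rows kept: 6.

(35, 2, NULL); (66, 4, NULL); (73, 7, NULL); (153, 2, NULL); (216, NULL, NULL); (274, 5, SG); (286, 2, NULL)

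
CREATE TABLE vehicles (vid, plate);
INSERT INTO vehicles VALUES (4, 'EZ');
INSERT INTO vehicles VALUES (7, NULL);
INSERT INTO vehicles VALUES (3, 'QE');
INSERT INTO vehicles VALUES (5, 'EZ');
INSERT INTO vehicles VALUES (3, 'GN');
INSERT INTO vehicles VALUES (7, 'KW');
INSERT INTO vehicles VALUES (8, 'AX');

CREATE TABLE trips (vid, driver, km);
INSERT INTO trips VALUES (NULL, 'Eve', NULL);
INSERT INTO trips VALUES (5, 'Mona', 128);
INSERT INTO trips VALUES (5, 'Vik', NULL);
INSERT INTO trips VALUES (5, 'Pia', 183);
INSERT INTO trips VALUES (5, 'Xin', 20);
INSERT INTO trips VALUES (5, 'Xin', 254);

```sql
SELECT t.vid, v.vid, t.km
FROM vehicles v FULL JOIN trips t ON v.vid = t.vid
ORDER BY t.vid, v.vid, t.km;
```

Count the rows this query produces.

12

FULL OUTER JOIN keeps every row from both sides; unmatched rows get NULL for the other side's columns.
Matching on v.vid = t.vid. A NULL in a compared column never satisfies the condition.
- v (vid=4) has no partner → padded with NULL.
- v (vid=7) has no partner → padded with NULL.
- v (vid=3) has no partner → padded with NULL.
- v (vid=5) pairs with 5 row(s) of t.
- v (vid=3) has no partner → padded with NULL.
- v (vid=7) has no partner → padded with NULL.
- v (vid=8) has no partner → padded with NULL.
- plus 1 unmatched t row(s), each kept with NULL v columns.
Total: 5 matched + 7 padded = 12 rows.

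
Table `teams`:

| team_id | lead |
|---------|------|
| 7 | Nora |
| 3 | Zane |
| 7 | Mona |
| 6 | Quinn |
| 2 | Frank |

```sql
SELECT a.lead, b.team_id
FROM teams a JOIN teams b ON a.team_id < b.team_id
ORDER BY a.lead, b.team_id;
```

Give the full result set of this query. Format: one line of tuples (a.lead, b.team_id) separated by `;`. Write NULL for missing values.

(Frank, 3); (Frank, 6); (Frank, 7); (Frank, 7); (Quinn, 7); (Quinn, 7); (Zane, 6); (Zane, 7); (Zane, 7)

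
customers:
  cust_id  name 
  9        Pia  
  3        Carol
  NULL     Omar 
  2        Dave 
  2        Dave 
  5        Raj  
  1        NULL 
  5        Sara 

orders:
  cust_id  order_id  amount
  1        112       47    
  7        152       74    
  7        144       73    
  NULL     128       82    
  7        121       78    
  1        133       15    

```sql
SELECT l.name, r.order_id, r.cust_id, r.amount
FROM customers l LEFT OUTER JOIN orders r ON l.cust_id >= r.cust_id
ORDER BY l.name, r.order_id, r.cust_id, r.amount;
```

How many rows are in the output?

18

LEFT JOIN keeps every row from `customers`; unmatched rows get NULL for `orders`'s columns.
Matching on l.cust_id >= r.cust_id. A NULL in a compared column never satisfies the condition.
- l row (cust_id=9): matches 5 r row(s) → 5 output row(s).
- l row (cust_id=3): matches 2 r row(s) → 2 output row(s).
- l row (cust_id=NULL): no match → kept, r columns NULL.
- l row (cust_id=2): matches 2 r row(s) → 2 output row(s).
- l row (cust_id=2): matches 2 r row(s) → 2 output row(s).
- l row (cust_id=5): matches 2 r row(s) → 2 output row(s).
- l row (cust_id=1): matches 2 r row(s) → 2 output row(s).
- l row (cust_id=5): matches 2 r row(s) → 2 output row(s).
Total: 17 matched + 1 padded = 18 rows.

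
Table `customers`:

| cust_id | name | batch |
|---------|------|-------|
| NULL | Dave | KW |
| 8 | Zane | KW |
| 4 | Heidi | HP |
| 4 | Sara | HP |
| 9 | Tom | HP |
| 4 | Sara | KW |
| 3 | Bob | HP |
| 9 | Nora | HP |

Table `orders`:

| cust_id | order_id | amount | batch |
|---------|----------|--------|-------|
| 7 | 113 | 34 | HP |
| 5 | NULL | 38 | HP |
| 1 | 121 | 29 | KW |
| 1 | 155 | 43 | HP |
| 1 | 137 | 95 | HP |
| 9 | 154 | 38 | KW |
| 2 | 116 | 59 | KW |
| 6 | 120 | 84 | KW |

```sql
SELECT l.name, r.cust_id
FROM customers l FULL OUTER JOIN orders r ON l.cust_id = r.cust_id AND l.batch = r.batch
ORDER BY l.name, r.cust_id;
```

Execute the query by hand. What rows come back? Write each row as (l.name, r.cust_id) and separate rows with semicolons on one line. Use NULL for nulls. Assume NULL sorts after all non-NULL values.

(Bob, NULL); (Dave, NULL); (Heidi, NULL); (Nora, NULL); (Sara, NULL); (Sara, NULL); (Tom, NULL); (Zane, NULL); (NULL, 1); (NULL, 1); (NULL, 1); (NULL, 2); (NULL, 5); (NULL, 6); (NULL, 7); (NULL, 9)

FULL OUTER JOIN keeps every row from both sides; unmatched rows get NULL for the other side's columns.
Matching on l.cust_id = r.cust_id AND l.batch = r.batch. A NULL in a compared column never satisfies the condition.
- l row (cust_id=NULL, batch=KW): no match → kept, r columns NULL.
- l row (cust_id=8, batch=KW): no match → kept, r columns NULL.
- l row (cust_id=4, batch=HP): no match → kept, r columns NULL.
- l row (cust_id=4, batch=HP): no match → kept, r columns NULL.
- l row (cust_id=9, batch=HP): no match → kept, r columns NULL.
- l row (cust_id=4, batch=KW): no match → kept, r columns NULL.
- l row (cust_id=3, batch=HP): no match → kept, r columns NULL.
- l row (cust_id=9, batch=HP): no match → kept, r columns NULL.
- 8 row(s) from r found no l partner → padded with NULL.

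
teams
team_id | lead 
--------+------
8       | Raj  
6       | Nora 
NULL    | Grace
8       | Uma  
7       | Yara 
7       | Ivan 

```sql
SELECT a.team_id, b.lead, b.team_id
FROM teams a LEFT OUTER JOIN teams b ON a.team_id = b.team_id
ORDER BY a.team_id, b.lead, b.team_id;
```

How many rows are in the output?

LEFT JOIN keeps every row from `teams a`; unmatched rows get NULL for `teams b`'s columns.
Matching on a.team_id = b.team_id. A NULL in a compared column never satisfies the condition.
- a row (team_id=8): matches 2 b row(s) → 2 output row(s).
- a row (team_id=6): matches 1 b row(s) → 1 output row(s).
- a row (team_id=NULL): no match → kept, b columns NULL.
- a row (team_id=8): matches 2 b row(s) → 2 output row(s).
- a row (team_id=7): matches 2 b row(s) → 2 output row(s).
- a row (team_id=7): matches 2 b row(s) → 2 output row(s).
Total: 9 matched + 1 padded = 10 rows.

10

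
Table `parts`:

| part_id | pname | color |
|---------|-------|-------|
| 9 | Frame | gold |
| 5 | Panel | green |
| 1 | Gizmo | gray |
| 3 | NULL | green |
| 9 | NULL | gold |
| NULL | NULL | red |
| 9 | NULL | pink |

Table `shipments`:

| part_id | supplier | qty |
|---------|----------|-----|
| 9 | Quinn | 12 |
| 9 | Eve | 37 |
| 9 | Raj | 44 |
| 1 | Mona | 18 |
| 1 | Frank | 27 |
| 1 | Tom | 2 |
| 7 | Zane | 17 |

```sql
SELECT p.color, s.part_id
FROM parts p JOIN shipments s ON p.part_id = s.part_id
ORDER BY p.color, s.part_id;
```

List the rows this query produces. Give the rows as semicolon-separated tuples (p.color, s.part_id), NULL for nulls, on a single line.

(gold, 9); (gold, 9); (gold, 9); (gold, 9); (gold, 9); (gold, 9); (gray, 1); (gray, 1); (gray, 1); (pink, 9); (pink, 9); (pink, 9)

INNER JOIN keeps only pairs where the ON condition holds.
Matching on p.part_id = s.part_id. A NULL in a compared column never satisfies the condition.
- p row (part_id=9): matches 3 s row(s) → 3 output row(s).
- p row (part_id=5): no match → dropped.
- p row (part_id=1): matches 3 s row(s) → 3 output row(s).
- p row (part_id=3): no match → dropped.
- p row (part_id=9): matches 3 s row(s) → 3 output row(s).
- p row (part_id=NULL): no match → dropped.
- p row (part_id=9): matches 3 s row(s) → 3 output row(s).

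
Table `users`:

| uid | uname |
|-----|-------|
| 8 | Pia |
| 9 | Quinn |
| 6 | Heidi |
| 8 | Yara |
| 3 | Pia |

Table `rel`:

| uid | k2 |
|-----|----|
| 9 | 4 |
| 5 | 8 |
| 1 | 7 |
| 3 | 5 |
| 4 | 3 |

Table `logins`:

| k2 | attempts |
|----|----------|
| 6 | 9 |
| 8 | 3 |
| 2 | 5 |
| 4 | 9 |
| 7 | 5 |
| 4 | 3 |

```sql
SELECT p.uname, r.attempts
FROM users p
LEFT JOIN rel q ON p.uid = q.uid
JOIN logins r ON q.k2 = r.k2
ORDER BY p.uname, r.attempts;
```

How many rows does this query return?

2

Evaluate left to right. First `users p LEFT JOIN rel q` on uid: 5 row(s).
Then INNER JOIN `logins r` on k2: keep only rows whose q.k2 appears in r.
Result: 2 row(s).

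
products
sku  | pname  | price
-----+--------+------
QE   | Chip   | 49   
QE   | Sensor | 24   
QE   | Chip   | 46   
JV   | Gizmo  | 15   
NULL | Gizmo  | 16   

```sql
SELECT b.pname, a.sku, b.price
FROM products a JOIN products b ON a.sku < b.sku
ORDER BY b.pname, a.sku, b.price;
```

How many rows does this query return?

INNER JOIN keeps only pairs where the ON condition holds.
Matching on a.sku < b.sku. A NULL in a compared column never satisfies the condition.
- a[0] sku=QE → no match; dropped.
- a[1] sku=QE → no match; dropped.
- a[2] sku=QE → no match; dropped.
- a[3] sku=JV → 3 match(es) in b → 3 row(s).
- a[4] sku=NULL → no match; dropped.
Total: 3 rows.

3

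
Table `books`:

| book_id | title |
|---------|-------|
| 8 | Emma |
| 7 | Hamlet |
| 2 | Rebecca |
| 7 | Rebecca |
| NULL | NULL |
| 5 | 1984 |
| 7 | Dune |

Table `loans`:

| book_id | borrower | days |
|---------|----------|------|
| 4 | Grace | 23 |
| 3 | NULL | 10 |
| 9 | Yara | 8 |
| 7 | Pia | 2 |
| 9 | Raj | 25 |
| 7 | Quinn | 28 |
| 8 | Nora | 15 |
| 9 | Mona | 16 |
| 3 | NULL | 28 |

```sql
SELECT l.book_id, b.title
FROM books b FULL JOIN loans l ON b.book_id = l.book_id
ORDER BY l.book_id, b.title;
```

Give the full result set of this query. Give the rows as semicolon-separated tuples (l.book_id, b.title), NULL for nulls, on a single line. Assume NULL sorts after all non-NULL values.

(3, NULL); (3, NULL); (4, NULL); (7, Dune); (7, Dune); (7, Hamlet); (7, Hamlet); (7, Rebecca); (7, Rebecca); (8, Emma); (9, NULL); (9, NULL); (9, NULL); (NULL, 1984); (NULL, Rebecca); (NULL, NULL)

FULL OUTER JOIN keeps every row from both sides; unmatched rows get NULL for the other side's columns.
Matching on b.book_id = l.book_id. A NULL in a compared column never satisfies the condition.
- b row (book_id=8): matches 1 l row(s) → 1 output row(s).
- b row (book_id=7): matches 2 l row(s) → 2 output row(s).
- b row (book_id=2): no match → kept, l columns NULL.
- b row (book_id=7): matches 2 l row(s) → 2 output row(s).
- b row (book_id=NULL): no match → kept, l columns NULL.
- b row (book_id=5): no match → kept, l columns NULL.
- b row (book_id=7): matches 2 l row(s) → 2 output row(s).
- 6 row(s) from l found no b partner → padded with NULL.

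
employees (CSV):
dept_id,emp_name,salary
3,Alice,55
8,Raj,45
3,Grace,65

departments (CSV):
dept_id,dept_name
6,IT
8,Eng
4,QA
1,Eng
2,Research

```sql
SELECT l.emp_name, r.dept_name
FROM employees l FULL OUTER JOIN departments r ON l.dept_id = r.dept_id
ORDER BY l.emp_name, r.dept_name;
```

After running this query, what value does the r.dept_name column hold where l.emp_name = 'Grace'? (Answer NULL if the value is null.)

NULL

FULL OUTER JOIN keeps every row from both sides; unmatched rows get NULL for the other side's columns.
Matching on l.dept_id = r.dept_id.
Matched pairs: 1; unmatched l rows kept: 2; unmatched r rows kept: 4.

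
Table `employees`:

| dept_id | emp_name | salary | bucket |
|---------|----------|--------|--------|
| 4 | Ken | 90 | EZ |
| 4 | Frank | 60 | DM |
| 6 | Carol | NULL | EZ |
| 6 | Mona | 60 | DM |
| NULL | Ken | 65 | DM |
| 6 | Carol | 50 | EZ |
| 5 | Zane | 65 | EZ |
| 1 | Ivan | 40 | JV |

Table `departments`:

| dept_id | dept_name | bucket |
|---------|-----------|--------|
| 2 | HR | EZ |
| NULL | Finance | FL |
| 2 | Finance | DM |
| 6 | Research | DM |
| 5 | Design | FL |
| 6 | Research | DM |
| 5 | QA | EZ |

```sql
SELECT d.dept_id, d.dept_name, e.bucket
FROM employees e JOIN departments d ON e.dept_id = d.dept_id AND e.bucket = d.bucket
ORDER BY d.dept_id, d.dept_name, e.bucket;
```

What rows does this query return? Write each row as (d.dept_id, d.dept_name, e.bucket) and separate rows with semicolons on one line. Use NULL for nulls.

(5, QA, EZ); (6, Research, DM); (6, Research, DM)

INNER JOIN keeps only pairs where the ON condition holds.
Matching on e.dept_id = d.dept_id AND e.bucket = d.bucket. A NULL in a compared column never satisfies the condition.
Matched pairs: 3.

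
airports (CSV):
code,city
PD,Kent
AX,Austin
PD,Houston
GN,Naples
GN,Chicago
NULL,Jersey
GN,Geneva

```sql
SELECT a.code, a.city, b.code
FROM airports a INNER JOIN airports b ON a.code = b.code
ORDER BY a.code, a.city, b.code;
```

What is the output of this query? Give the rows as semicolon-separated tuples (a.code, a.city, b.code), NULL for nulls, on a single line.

INNER JOIN keeps only pairs where the ON condition holds.
Matching on a.code = b.code. A NULL in a compared column never satisfies the condition.
- a (code=PD) pairs with 2 row(s) of b.
- a (code=AX) pairs with 1 row(s) of b.
- a (code=PD) pairs with 2 row(s) of b.
- a (code=GN) pairs with 3 row(s) of b.
- a (code=GN) pairs with 3 row(s) of b.
- a (code=NULL) has no partner → excluded.
- a (code=GN) pairs with 3 row(s) of b.

(AX, Austin, AX); (GN, Chicago, GN); (GN, Chicago, GN); (GN, Chicago, GN); (GN, Geneva, GN); (GN, Geneva, GN); (GN, Geneva, GN); (GN, Naples, GN); (GN, Naples, GN); (GN, Naples, GN); (PD, Houston, PD); (PD, Houston, PD); (PD, Kent, PD); (PD, Kent, PD)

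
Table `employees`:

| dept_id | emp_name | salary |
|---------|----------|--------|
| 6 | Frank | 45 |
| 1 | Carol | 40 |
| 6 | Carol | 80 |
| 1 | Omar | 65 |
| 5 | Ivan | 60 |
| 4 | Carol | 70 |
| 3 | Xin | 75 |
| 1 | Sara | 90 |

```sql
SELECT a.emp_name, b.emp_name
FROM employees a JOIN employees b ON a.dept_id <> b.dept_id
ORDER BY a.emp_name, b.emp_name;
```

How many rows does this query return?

48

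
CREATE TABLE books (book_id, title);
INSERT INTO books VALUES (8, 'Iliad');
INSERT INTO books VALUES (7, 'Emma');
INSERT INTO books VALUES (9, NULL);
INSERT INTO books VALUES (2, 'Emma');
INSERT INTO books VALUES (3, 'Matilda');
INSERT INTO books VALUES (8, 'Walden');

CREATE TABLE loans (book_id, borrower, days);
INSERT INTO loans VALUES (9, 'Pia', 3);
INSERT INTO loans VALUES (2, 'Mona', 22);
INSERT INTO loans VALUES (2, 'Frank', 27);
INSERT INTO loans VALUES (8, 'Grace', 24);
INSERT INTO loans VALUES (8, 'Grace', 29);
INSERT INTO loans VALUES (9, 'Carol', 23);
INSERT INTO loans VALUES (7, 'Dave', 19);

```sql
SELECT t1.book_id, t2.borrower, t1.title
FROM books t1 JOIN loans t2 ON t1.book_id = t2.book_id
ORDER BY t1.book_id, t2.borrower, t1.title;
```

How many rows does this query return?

9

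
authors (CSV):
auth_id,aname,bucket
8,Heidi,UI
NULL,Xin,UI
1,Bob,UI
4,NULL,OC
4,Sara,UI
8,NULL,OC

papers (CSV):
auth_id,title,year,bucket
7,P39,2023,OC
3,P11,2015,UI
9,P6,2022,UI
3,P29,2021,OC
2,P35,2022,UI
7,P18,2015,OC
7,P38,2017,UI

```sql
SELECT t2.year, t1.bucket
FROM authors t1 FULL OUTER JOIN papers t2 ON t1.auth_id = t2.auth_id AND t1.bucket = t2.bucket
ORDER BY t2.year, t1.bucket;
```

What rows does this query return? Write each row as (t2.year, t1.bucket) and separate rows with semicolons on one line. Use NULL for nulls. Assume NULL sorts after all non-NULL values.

FULL OUTER JOIN keeps every row from both sides; unmatched rows get NULL for the other side's columns.
Matching on t1.auth_id = t2.auth_id AND t1.bucket = t2.bucket. A NULL in a compared column never satisfies the condition.
Matched pairs: 0; unmatched t1 rows kept: 6; unmatched t2 rows kept: 7.

(2015, NULL); (2015, NULL); (2017, NULL); (2021, NULL); (2022, NULL); (2022, NULL); (2023, NULL); (NULL, OC); (NULL, OC); (NULL, UI); (NULL, UI); (NULL, UI); (NULL, UI)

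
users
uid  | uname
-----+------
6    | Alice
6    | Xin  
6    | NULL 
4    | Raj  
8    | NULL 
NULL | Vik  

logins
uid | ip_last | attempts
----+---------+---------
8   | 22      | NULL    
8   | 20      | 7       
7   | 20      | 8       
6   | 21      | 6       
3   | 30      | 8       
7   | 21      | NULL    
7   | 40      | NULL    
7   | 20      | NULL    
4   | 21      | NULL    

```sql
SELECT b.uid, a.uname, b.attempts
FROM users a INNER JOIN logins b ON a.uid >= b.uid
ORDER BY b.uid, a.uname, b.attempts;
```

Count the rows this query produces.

20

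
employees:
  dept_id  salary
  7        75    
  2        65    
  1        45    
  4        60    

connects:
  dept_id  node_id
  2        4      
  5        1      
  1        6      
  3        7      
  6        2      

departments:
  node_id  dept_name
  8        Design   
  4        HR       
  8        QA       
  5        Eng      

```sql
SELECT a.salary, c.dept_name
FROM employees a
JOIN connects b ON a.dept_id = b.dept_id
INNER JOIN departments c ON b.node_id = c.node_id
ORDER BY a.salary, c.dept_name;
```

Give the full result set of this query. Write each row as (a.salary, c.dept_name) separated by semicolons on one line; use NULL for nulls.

(65, HR)

Step 1 — a INNER JOIN b on dept_id → 2 row(s).
Then INNER JOIN `departments c` on node_id: keep only rows whose b.node_id appears in c.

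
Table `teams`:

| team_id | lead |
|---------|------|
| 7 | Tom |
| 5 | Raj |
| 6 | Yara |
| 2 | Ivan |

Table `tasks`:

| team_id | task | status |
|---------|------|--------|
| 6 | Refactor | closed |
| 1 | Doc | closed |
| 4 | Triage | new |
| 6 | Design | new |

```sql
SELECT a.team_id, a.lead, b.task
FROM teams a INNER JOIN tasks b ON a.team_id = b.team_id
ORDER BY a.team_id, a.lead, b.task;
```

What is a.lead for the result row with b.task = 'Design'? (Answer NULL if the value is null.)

Yara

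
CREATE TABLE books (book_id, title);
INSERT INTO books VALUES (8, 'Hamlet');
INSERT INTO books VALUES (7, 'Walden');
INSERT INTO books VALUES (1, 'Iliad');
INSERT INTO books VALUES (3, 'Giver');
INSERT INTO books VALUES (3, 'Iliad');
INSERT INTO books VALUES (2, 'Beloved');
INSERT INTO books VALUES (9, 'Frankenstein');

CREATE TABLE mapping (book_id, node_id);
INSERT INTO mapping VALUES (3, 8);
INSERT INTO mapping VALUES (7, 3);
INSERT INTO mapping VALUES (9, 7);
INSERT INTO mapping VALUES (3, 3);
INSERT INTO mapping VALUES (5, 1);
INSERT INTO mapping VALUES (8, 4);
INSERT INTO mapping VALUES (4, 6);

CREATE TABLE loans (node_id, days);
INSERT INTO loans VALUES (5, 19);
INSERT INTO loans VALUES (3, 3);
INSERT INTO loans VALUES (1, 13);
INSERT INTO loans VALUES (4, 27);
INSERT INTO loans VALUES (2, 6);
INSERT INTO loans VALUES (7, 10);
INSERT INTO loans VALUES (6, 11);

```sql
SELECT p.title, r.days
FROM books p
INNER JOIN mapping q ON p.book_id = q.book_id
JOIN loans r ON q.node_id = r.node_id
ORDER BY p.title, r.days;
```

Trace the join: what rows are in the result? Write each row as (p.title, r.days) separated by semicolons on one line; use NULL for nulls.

Step 1 — p INNER JOIN q on book_id → 7 row(s).
Then INNER JOIN `loans r` on node_id: keep only rows whose q.node_id appears in r.

(Frankenstein, 10); (Giver, 3); (Hamlet, 27); (Iliad, 3); (Walden, 3)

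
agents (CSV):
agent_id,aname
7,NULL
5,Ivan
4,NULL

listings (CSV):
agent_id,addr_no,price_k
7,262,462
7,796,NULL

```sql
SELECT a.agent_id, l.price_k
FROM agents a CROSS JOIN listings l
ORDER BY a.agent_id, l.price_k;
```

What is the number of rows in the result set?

6

CROSS JOIN pairs every row of `agents` with every row of `listings`: 3 × 2 = 6 rows.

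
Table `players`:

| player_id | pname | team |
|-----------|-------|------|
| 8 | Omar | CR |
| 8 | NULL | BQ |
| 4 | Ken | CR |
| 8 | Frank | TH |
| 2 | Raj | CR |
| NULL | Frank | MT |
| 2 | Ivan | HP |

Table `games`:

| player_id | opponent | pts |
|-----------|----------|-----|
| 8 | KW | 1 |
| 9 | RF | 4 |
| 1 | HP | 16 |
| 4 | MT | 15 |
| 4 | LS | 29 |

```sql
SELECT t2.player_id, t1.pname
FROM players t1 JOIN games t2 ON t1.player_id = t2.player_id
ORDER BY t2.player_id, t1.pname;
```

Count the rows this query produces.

5

INNER JOIN keeps only pairs where the ON condition holds.
Matching on t1.player_id = t2.player_id. A NULL in a compared column never satisfies the condition.
- player_id=8: 1 matching t2 row(s), so 1 row(s) emitted.
- player_id=8: 1 matching t2 row(s), so 1 row(s) emitted.
- player_id=4: 2 matching t2 row(s), so 2 row(s) emitted.
- player_id=8: 1 matching t2 row(s), so 1 row(s) emitted.
- player_id=2: no matching t2 row, dropped.
- player_id=NULL: no matching t2 row, dropped.
- player_id=2: no matching t2 row, dropped.
Total: 5 rows.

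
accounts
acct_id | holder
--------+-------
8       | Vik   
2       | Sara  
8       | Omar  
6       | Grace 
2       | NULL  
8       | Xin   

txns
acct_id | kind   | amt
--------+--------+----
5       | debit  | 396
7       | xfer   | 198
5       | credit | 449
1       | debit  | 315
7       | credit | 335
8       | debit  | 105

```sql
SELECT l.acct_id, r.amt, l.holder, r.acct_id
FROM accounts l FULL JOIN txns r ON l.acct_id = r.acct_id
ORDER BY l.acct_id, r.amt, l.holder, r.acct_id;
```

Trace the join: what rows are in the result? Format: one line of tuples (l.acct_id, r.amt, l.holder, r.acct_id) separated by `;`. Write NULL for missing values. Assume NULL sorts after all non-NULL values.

(2, NULL, Sara, NULL); (2, NULL, NULL, NULL); (6, NULL, Grace, NULL); (8, 105, Omar, 8); (8, 105, Vik, 8); (8, 105, Xin, 8); (NULL, 198, NULL, 7); (NULL, 315, NULL, 1); (NULL, 335, NULL, 7); (NULL, 396, NULL, 5); (NULL, 449, NULL, 5)

FULL OUTER JOIN keeps every row from both sides; unmatched rows get NULL for the other side's columns.
Matching on l.acct_id = r.acct_id.
- l[0] acct_id=8 → 1 match(es) in r → 1 row(s).
- l[1] acct_id=2 → no match; kept with NULLs on the r side.
- l[2] acct_id=8 → 1 match(es) in r → 1 row(s).
- l[3] acct_id=6 → no match; kept with NULLs on the r side.
- l[4] acct_id=2 → no match; kept with NULLs on the r side.
- l[5] acct_id=8 → 1 match(es) in r → 1 row(s).
- plus 5 unmatched r row(s), each kept with NULL l columns.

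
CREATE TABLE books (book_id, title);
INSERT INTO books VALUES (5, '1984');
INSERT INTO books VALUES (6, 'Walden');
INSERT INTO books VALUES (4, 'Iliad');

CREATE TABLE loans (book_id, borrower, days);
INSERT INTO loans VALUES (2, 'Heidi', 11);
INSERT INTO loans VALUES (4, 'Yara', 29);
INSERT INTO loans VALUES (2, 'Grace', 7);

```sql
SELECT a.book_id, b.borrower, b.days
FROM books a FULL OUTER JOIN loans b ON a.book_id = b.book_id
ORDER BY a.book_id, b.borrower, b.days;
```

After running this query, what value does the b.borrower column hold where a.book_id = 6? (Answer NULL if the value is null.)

FULL OUTER JOIN keeps every row from both sides; unmatched rows get NULL for the other side's columns.
Matching on a.book_id = b.book_id.
- book_id=5: no b row matches, row kept with b columns NULL.
- book_id=6: no b row matches, row kept with b columns NULL.
- book_id=4: 1 matching b row(s), so 1 row(s) emitted.
- 2 b row(s) had no a match → kept, a columns NULL.

NULL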